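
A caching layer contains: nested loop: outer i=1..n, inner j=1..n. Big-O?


Reasoning: n iterations times n iterations
Complexity: O(n^2)

O(n^2)


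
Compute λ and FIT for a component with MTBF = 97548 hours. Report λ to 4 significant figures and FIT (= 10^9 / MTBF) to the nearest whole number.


Formula: λ = 1 / MTBF; FIT = λ × 1e9 = 1e9 / MTBF
λ = 1 / 97548 ≈ 1.025e-05 failures/hour
FIT = 1e9 / 97548 ≈ 10251 failures per 1e9 hours (nearest whole number)

λ = 1.025e-05 /h, FIT = 10251


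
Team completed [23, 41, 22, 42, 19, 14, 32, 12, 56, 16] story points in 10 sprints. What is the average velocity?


Formula: Avg velocity = Total points / Number of sprints
Points: [23, 41, 22, 42, 19, 14, 32, 12, 56, 16]
Sum = 23 + 41 + 22 + 42 + 19 + 14 + 32 + 12 + 56 + 16 = 277
Avg velocity = 277 / 10 = 27.7 points/sprint

27.7 points/sprint


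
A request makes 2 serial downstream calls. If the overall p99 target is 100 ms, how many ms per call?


Formula: per_stage = total_budget / stages
per_stage = 100 / 2
per_stage = 50.0 ms

50.0 ms


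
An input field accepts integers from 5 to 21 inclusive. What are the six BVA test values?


Range: [5, 21]
Boundaries: just below min, min, min+1, max-1, max, just above max
Values: [4, 5, 6, 20, 21, 22]

[4, 5, 6, 20, 21, 22]


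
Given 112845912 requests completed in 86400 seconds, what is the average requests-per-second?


Formula: throughput = requests / seconds
throughput = 112845912 / 86400
throughput = 1306.09 requests/second

1306.09 requests/second


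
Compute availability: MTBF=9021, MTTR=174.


Availability = MTBF / (MTBF + MTTR)
Availability = 9021 / (9021 + 174)
Availability = 9021 / 9195
Availability = 98.1077%

98.1077%


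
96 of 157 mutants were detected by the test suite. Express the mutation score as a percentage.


Mutation score = killed / total * 100
Mutation score = 96 / 157 * 100
Mutation score = 61.15%

61.15%


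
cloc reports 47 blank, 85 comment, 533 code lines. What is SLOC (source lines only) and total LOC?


Total LOC = blank + comment + code
Total LOC = 47 + 85 + 533 = 665
SLOC (source only) = code = 533

Total LOC: 665, SLOC: 533


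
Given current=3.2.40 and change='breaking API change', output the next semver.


Current: 3.2.40
Change category: 'breaking API change' → major bump
SemVer rule: major bump → increment MAJOR, reset MINOR and PATCH to 0
New: 4.0.0

4.0.0


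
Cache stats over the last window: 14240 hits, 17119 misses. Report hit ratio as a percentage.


Formula: hit rate = hits / (hits + misses) * 100
hit rate = 14240 / (14240 + 17119) * 100
hit rate = 14240 / 31359 * 100
hit rate = 45.41%

45.41%


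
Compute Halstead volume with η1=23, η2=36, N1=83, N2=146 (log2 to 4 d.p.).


Formula: V = N * log2(η), where N = N1 + N2 and η = η1 + η2
η = 23 + 36 = 59
N = 83 + 146 = 229
log2(59) ≈ 5.8826
V = 229 * 5.8826 = 1347.12

1347.12


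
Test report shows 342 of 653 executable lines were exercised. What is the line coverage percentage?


Coverage = covered / total * 100
Coverage = 342 / 653 * 100
Coverage = 52.37%

52.37%


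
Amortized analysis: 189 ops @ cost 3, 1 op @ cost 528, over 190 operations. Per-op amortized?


Formula: Amortized cost = Total cost / Operations
Total cost = (189 * 3) + (1 * 528)
Total cost = 567 + 528 = 1095
Amortized = 1095 / 190 = 5.7632

5.7632


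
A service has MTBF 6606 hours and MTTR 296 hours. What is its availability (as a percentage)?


Availability = MTBF / (MTBF + MTTR)
Availability = 6606 / (6606 + 296)
Availability = 6606 / 6902
Availability = 95.7114%

95.7114%


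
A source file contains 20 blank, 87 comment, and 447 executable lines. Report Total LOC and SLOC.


Total LOC = blank + comment + code
Total LOC = 20 + 87 + 447 = 554
SLOC (source only) = code = 447

Total LOC: 554, SLOC: 447


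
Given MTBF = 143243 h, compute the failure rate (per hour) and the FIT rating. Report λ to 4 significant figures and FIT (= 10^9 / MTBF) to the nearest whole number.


Formula: λ = 1 / MTBF; FIT = λ × 1e9 = 1e9 / MTBF
λ = 1 / 143243 ≈ 6.981e-06 failures/hour
FIT = 1e9 / 143243 ≈ 6981 failures per 1e9 hours (nearest whole number)

λ = 6.981e-06 /h, FIT = 6981


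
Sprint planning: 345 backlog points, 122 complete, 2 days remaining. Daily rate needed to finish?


Formula: Required rate = Remaining points / Days left
Remaining = 345 - 122 = 223 points
Required rate = 223 / 2 = 111.5 points/day

111.5 points/day


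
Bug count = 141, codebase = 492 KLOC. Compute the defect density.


Defect density = defects / KLOC
Defect density = 141 / 492
Defect density = 0.287 defects/KLOC

0.287 defects/KLOC


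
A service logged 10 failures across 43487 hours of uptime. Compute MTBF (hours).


Formula: MTBF = Total operating time / Number of failures
MTBF = 43487 / 10
MTBF = 4348.7 hours

4348.7 hours


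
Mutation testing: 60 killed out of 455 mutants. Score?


Mutation score = killed / total * 100
Mutation score = 60 / 455 * 100
Mutation score = 13.19%

13.19%


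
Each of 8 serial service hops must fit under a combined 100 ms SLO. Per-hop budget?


Formula: per_stage = total_budget / stages
per_stage = 100 / 8
per_stage = 12.5 ms

12.5 ms


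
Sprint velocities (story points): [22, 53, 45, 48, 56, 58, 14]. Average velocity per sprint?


Formula: Avg velocity = Total points / Number of sprints
Points: [22, 53, 45, 48, 56, 58, 14]
Sum = 22 + 53 + 45 + 48 + 56 + 58 + 14 = 296
Avg velocity = 296 / 7 = 42.29 points/sprint

42.29 points/sprint


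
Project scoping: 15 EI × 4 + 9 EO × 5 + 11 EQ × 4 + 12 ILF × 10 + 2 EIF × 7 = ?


UFP = EI*4 + EO*5 + EQ*4 + ILF*10 + EIF*7
UFP = 15*4 + 9*5 + 11*4 + 12*10 + 2*7
UFP = 60 + 45 + 44 + 120 + 14
UFP = 283

283


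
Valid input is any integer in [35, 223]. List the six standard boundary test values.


Range: [35, 223]
Boundaries: just below min, min, min+1, max-1, max, just above max
Values: [34, 35, 36, 222, 223, 224]

[34, 35, 36, 222, 223, 224]


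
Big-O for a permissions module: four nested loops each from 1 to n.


Reasoning: four levels of nesting
Complexity: O(n^4)

O(n^4)


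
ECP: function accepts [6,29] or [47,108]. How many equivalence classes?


Valid ranges: [6,29] and [47,108]
Class 1: x < 6 — invalid
Class 2: 6 ≤ x ≤ 29 — valid
Class 3: 29 < x < 47 — invalid (gap between ranges)
Class 4: 47 ≤ x ≤ 108 — valid
Class 5: x > 108 — invalid
Total equivalence classes: 5

5 equivalence classes


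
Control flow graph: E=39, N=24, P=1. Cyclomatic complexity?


Formula: V(G) = E - N + 2P
V(G) = 39 - 24 + 2*1
V(G) = 15 + 2
V(G) = 17

17


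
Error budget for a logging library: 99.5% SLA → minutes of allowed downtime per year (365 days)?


Formula: allowed downtime = period * (100 - SLA) / 100
Period (year (365 days)) = 525600 minutes
Unavailability fraction = (100 - 99.5) / 100
Allowed downtime = 525600 * (100 - 99.5) / 100
Allowed downtime = 2628.0 minutes

2628.0 minutes


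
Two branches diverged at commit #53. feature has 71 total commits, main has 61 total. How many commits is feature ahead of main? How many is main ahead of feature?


Common ancestor: commit #53
feature commits after divergence: 71 - 53 = 18
main commits after divergence: 61 - 53 = 8
feature is 18 commits ahead of main
main is 8 commits ahead of feature

feature ahead: 18, main ahead: 8


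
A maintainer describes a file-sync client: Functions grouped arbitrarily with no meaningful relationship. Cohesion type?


Reasoning: Worst: random grouping
Type: Coincidental cohesion

Coincidental cohesion


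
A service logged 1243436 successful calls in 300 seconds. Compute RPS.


Formula: throughput = requests / seconds
throughput = 1243436 / 300
throughput = 4144.79 requests/second

4144.79 requests/second


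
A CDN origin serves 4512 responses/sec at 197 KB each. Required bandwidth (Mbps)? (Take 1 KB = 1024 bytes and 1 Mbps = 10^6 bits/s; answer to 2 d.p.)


Formula: Mbps = payload_bytes * RPS * 8 / 1e6
Payload per request = 197 KB = 197 * 1024 = 201728 bytes
Total bytes/sec = 201728 * 4512 = 910196736
Total bits/sec = 910196736 * 8 = 7281573888
Mbps = 7281573888 / 1e6 = 7281.57

7281.57 Mbps


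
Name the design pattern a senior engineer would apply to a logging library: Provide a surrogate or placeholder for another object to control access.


This matches the Proxy pattern

Proxy


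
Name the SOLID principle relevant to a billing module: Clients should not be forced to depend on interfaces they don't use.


This describes the Interface Segregation Principle (ISP)

Interface Segregation Principle (ISP)


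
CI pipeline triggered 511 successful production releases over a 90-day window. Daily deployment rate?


Formula: deployments per day = releases / days
= 511 / 90
= 5.678 deploys/day
(equivalently, 39.74 deploys/week)

5.678 deploys/day


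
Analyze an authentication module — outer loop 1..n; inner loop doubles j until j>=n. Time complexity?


Reasoning: linear outer times logarithmic inner
Complexity: O(n log n)

O(n log n)


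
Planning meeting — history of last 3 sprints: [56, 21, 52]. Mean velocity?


Formula: Avg velocity = Total points / Number of sprints
Points: [56, 21, 52]
Sum = 56 + 21 + 52 = 129
Avg velocity = 129 / 3 = 43.0 points/sprint

43.0 points/sprint


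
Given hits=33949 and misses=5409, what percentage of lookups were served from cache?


Formula: hit rate = hits / (hits + misses) * 100
hit rate = 33949 / (33949 + 5409) * 100
hit rate = 33949 / 39358 * 100
hit rate = 86.26%

86.26%


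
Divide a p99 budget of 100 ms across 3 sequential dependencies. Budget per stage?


Formula: per_stage = total_budget / stages
per_stage = 100 / 3
per_stage = 33.33 ms

33.33 ms


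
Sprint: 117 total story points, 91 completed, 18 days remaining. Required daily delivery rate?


Formula: Required rate = Remaining points / Days left
Remaining = 117 - 91 = 26 points
Required rate = 26 / 18 = 1.44 points/day

1.44 points/day


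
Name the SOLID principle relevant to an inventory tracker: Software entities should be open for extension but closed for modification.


This describes the Open/Closed Principle (OCP)

Open/Closed Principle (OCP)


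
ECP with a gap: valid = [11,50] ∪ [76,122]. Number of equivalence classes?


Valid ranges: [11,50] and [76,122]
Class 1: x < 11 — invalid
Class 2: 11 ≤ x ≤ 50 — valid
Class 3: 50 < x < 76 — invalid (gap between ranges)
Class 4: 76 ≤ x ≤ 122 — valid
Class 5: x > 122 — invalid
Total equivalence classes: 5

5 equivalence classes


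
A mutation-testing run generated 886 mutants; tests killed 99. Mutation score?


Mutation score = killed / total * 100
Mutation score = 99 / 886 * 100
Mutation score = 11.17%

11.17%


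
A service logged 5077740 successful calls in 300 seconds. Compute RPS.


Formula: throughput = requests / seconds
throughput = 5077740 / 300
throughput = 16925.8 requests/second

16925.8 requests/second


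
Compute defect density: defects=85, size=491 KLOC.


Defect density = defects / KLOC
Defect density = 85 / 491
Defect density = 0.173 defects/KLOC

0.173 defects/KLOC


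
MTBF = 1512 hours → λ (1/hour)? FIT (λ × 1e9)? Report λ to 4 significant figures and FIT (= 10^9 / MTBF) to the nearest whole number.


Formula: λ = 1 / MTBF; FIT = λ × 1e9 = 1e9 / MTBF
λ = 1 / 1512 ≈ 6.614e-04 failures/hour
FIT = 1e9 / 1512 ≈ 661376 failures per 1e9 hours (nearest whole number)

λ = 6.614e-04 /h, FIT = 661376


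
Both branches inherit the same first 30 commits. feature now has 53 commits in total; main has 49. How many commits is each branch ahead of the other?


Common ancestor: commit #30
feature commits after divergence: 53 - 30 = 23
main commits after divergence: 49 - 30 = 19
feature is 23 commits ahead of main
main is 19 commits ahead of feature

feature ahead: 23, main ahead: 19


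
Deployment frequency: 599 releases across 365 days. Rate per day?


Formula: deployments per day = releases / days
= 599 / 365
= 1.641 deploys/day
(equivalently, 11.49 deploys/week)

1.641 deploys/day


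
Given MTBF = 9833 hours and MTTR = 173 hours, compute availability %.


Availability = MTBF / (MTBF + MTTR)
Availability = 9833 / (9833 + 173)
Availability = 9833 / 10006
Availability = 98.271%

98.271%


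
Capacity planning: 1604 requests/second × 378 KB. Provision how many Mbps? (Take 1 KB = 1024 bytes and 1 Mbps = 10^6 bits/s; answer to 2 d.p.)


Formula: Mbps = payload_bytes * RPS * 8 / 1e6
Payload per request = 378 KB = 378 * 1024 = 387072 bytes
Total bytes/sec = 387072 * 1604 = 620863488
Total bits/sec = 620863488 * 8 = 4966907904
Mbps = 4966907904 / 1e6 = 4966.91

4966.91 Mbps


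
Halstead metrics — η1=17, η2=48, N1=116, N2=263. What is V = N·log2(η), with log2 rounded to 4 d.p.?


Formula: V = N * log2(η), where N = N1 + N2 and η = η1 + η2
η = 17 + 48 = 65
N = 116 + 263 = 379
log2(65) ≈ 6.0224
V = 379 * 6.0224 = 2282.49

2282.49


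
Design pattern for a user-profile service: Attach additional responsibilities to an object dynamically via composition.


This matches the Decorator pattern

Decorator


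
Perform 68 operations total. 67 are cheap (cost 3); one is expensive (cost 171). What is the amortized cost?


Formula: Amortized cost = Total cost / Operations
Total cost = (67 * 3) + (1 * 171)
Total cost = 201 + 171 = 372
Amortized = 372 / 68 = 5.4706

5.4706


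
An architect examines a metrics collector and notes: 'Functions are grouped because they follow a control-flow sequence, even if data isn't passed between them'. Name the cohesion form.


Reasoning: Grouped by order of execution within a routine, not by data flow
Type: Procedural cohesion

Procedural cohesion


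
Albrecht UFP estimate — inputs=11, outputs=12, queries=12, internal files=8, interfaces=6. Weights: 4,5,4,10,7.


UFP = EI*4 + EO*5 + EQ*4 + ILF*10 + EIF*7
UFP = 11*4 + 12*5 + 12*4 + 8*10 + 6*7
UFP = 44 + 60 + 48 + 80 + 42
UFP = 274

274


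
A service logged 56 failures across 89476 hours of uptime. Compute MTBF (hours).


Formula: MTBF = Total operating time / Number of failures
MTBF = 89476 / 56
MTBF = 1597.79 hours

1597.79 hours


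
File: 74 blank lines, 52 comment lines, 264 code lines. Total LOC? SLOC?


Total LOC = blank + comment + code
Total LOC = 74 + 52 + 264 = 390
SLOC (source only) = code = 264

Total LOC: 390, SLOC: 264


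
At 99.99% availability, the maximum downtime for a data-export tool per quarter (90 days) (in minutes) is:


Formula: allowed downtime = period * (100 - SLA) / 100
Period (quarter (90 days)) = 129600 minutes
Unavailability fraction = (100 - 99.99) / 100
Allowed downtime = 129600 * (100 - 99.99) / 100
Allowed downtime = 12.96 minutes

12.96 minutes


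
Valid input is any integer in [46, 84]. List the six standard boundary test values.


Range: [46, 84]
Boundaries: just below min, min, min+1, max-1, max, just above max
Values: [45, 46, 47, 83, 84, 85]

[45, 46, 47, 83, 84, 85]


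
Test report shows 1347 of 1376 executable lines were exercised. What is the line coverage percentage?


Coverage = covered / total * 100
Coverage = 1347 / 1376 * 100
Coverage = 97.89%

97.89%


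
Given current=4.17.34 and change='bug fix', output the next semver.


Current: 4.17.34
Change category: 'bug fix' → patch bump
SemVer rule: patch bump → increment PATCH (MAJOR and MINOR unchanged)
New: 4.17.35

4.17.35


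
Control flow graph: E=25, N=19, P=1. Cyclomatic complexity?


Formula: V(G) = E - N + 2P
V(G) = 25 - 19 + 2*1
V(G) = 6 + 2
V(G) = 8

8


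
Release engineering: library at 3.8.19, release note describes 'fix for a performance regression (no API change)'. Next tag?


Current: 3.8.19
Change category: 'fix for a performance regression (no API change)' → patch bump
SemVer rule: patch bump → increment PATCH (MAJOR and MINOR unchanged)
New: 3.8.20

3.8.20


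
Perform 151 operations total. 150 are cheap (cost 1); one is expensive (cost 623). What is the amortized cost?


Formula: Amortized cost = Total cost / Operations
Total cost = (150 * 1) + (1 * 623)
Total cost = 150 + 623 = 773
Amortized = 773 / 151 = 5.1192

5.1192


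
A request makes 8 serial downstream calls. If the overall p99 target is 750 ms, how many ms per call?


Formula: per_stage = total_budget / stages
per_stage = 750 / 8
per_stage = 93.75 ms

93.75 ms


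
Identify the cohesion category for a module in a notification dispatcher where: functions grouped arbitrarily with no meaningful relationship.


Reasoning: Worst: random grouping
Type: Coincidental cohesion

Coincidental cohesion


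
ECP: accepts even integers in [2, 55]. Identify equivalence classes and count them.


Constraint: even integers in [2, 55]
Class 1: x < 2 — out-of-range invalid
Class 2: x in [2,55] but odd — wrong type invalid
Class 3: x in [2,55] and even — valid
Class 4: x > 55 — out-of-range invalid
Total equivalence classes: 4

4 equivalence classes


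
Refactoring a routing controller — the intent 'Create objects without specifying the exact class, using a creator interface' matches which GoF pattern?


This matches the Factory Method pattern

Factory Method


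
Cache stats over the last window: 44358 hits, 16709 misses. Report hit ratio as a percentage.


Formula: hit rate = hits / (hits + misses) * 100
hit rate = 44358 / (44358 + 16709) * 100
hit rate = 44358 / 61067 * 100
hit rate = 72.64%

72.64%


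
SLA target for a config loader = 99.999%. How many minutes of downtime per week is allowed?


Formula: allowed downtime = period * (100 - SLA) / 100
Period (week) = 10080 minutes
Unavailability fraction = (100 - 99.999) / 100
Allowed downtime = 10080 * (100 - 99.999) / 100
Allowed downtime = 0.1008 minutes

0.1008 minutes


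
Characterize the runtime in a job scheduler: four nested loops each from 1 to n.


Reasoning: four levels of nesting
Complexity: O(n^4)

O(n^4)


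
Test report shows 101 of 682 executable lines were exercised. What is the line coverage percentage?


Coverage = covered / total * 100
Coverage = 101 / 682 * 100
Coverage = 14.81%

14.81%


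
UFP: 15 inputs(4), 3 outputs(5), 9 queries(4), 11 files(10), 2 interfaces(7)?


UFP = EI*4 + EO*5 + EQ*4 + ILF*10 + EIF*7
UFP = 15*4 + 3*5 + 9*4 + 11*10 + 2*7
UFP = 60 + 15 + 36 + 110 + 14
UFP = 235

235


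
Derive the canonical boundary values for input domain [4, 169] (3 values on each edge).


Range: [4, 169]
Boundaries: just below min, min, min+1, max-1, max, just above max
Values: [3, 4, 5, 168, 169, 170]

[3, 4, 5, 168, 169, 170]


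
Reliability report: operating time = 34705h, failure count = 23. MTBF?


Formula: MTBF = Total operating time / Number of failures
MTBF = 34705 / 23
MTBF = 1508.91 hours

1508.91 hours


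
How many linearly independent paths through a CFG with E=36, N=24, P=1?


Formula: V(G) = E - N + 2P
V(G) = 36 - 24 + 2*1
V(G) = 12 + 2
V(G) = 14

14


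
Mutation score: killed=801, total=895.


Mutation score = killed / total * 100
Mutation score = 801 / 895 * 100
Mutation score = 89.5%

89.5%


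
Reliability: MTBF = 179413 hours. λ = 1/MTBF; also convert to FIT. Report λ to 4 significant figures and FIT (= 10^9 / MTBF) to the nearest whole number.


Formula: λ = 1 / MTBF; FIT = λ × 1e9 = 1e9 / MTBF
λ = 1 / 179413 ≈ 5.574e-06 failures/hour
FIT = 1e9 / 179413 ≈ 5574 failures per 1e9 hours (nearest whole number)

λ = 5.574e-06 /h, FIT = 5574


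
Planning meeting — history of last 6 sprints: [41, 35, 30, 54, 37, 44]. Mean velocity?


Formula: Avg velocity = Total points / Number of sprints
Points: [41, 35, 30, 54, 37, 44]
Sum = 41 + 35 + 30 + 54 + 37 + 44 = 241
Avg velocity = 241 / 6 = 40.17 points/sprint

40.17 points/sprint


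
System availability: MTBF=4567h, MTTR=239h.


Availability = MTBF / (MTBF + MTTR)
Availability = 4567 / (4567 + 239)
Availability = 4567 / 4806
Availability = 95.027%

95.027%


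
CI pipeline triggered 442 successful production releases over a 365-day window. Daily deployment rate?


Formula: deployments per day = releases / days
= 442 / 365
= 1.211 deploys/day
(equivalently, 8.48 deploys/week)

1.211 deploys/day


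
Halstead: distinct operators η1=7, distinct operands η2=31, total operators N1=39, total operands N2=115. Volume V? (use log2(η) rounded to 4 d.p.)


Formula: V = N * log2(η), where N = N1 + N2 and η = η1 + η2
η = 7 + 31 = 38
N = 39 + 115 = 154
log2(38) ≈ 5.2479
V = 154 * 5.2479 = 808.18

808.18


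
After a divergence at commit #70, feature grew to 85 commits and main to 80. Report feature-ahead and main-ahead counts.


Common ancestor: commit #70
feature commits after divergence: 85 - 70 = 15
main commits after divergence: 80 - 70 = 10
feature is 15 commits ahead of main
main is 10 commits ahead of feature

feature ahead: 15, main ahead: 10


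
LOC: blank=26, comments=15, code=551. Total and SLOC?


Total LOC = blank + comment + code
Total LOC = 26 + 15 + 551 = 592
SLOC (source only) = code = 551

Total LOC: 592, SLOC: 551


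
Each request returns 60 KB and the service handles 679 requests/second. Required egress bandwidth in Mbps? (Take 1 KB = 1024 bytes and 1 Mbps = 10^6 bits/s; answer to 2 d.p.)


Formula: Mbps = payload_bytes * RPS * 8 / 1e6
Payload per request = 60 KB = 60 * 1024 = 61440 bytes
Total bytes/sec = 61440 * 679 = 41717760
Total bits/sec = 41717760 * 8 = 333742080
Mbps = 333742080 / 1e6 = 333.74

333.74 Mbps


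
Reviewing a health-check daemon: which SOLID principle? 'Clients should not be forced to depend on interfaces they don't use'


This describes the Interface Segregation Principle (ISP)

Interface Segregation Principle (ISP)


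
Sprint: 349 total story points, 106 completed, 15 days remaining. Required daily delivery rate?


Formula: Required rate = Remaining points / Days left
Remaining = 349 - 106 = 243 points
Required rate = 243 / 15 = 16.2 points/day

16.2 points/day


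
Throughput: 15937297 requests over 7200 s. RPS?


Formula: throughput = requests / seconds
throughput = 15937297 / 7200
throughput = 2213.51 requests/second

2213.51 requests/second


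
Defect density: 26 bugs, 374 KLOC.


Defect density = defects / KLOC
Defect density = 26 / 374
Defect density = 0.07 defects/KLOC

0.07 defects/KLOC


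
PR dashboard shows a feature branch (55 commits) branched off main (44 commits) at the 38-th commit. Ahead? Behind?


Common ancestor: commit #38
feature commits after divergence: 55 - 38 = 17
main commits after divergence: 44 - 38 = 6
feature is 17 commits ahead of main
main is 6 commits ahead of feature

feature ahead: 17, main ahead: 6


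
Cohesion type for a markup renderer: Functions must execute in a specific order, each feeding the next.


Reasoning: Output of one is input to next
Type: Sequential cohesion

Sequential cohesion


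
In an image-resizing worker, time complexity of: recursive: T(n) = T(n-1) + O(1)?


Reasoning: linear recursion with constant work per frame
Complexity: O(n)

O(n)


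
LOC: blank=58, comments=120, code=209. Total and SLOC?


Total LOC = blank + comment + code
Total LOC = 58 + 120 + 209 = 387
SLOC (source only) = code = 209

Total LOC: 387, SLOC: 209


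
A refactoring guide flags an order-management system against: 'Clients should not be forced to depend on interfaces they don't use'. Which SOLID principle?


This describes the Interface Segregation Principle (ISP)

Interface Segregation Principle (ISP)


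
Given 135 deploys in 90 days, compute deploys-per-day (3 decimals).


Formula: deployments per day = releases / days
= 135 / 90
= 1.5 deploys/day
(equivalently, 10.5 deploys/week)

1.5 deploys/day


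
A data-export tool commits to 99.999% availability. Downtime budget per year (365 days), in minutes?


Formula: allowed downtime = period * (100 - SLA) / 100
Period (year (365 days)) = 525600 minutes
Unavailability fraction = (100 - 99.999) / 100
Allowed downtime = 525600 * (100 - 99.999) / 100
Allowed downtime = 5.256 minutes

5.256 minutes


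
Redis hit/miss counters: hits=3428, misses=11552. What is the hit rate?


Formula: hit rate = hits / (hits + misses) * 100
hit rate = 3428 / (3428 + 11552) * 100
hit rate = 3428 / 14980 * 100
hit rate = 22.88%

22.88%


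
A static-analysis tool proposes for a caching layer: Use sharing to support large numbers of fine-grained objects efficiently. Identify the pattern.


This matches the Flyweight pattern

Flyweight


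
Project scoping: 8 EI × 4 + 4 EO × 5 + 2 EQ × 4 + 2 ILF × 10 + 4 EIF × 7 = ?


UFP = EI*4 + EO*5 + EQ*4 + ILF*10 + EIF*7
UFP = 8*4 + 4*5 + 2*4 + 2*10 + 4*7
UFP = 32 + 20 + 8 + 20 + 28
UFP = 108

108


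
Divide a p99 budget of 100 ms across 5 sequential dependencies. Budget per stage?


Formula: per_stage = total_budget / stages
per_stage = 100 / 5
per_stage = 20.0 ms

20.0 ms


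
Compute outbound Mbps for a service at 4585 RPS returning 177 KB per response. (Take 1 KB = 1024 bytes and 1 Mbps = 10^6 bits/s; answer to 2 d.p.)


Formula: Mbps = payload_bytes * RPS * 8 / 1e6
Payload per request = 177 KB = 177 * 1024 = 181248 bytes
Total bytes/sec = 181248 * 4585 = 831022080
Total bits/sec = 831022080 * 8 = 6648176640
Mbps = 6648176640 / 1e6 = 6648.18

6648.18 Mbps


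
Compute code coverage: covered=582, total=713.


Coverage = covered / total * 100
Coverage = 582 / 713 * 100
Coverage = 81.63%

81.63%


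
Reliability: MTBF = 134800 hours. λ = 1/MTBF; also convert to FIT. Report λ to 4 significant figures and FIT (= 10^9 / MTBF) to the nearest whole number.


Formula: λ = 1 / MTBF; FIT = λ × 1e9 = 1e9 / MTBF
λ = 1 / 134800 ≈ 7.418e-06 failures/hour
FIT = 1e9 / 134800 ≈ 7418 failures per 1e9 hours (nearest whole number)

λ = 7.418e-06 /h, FIT = 7418


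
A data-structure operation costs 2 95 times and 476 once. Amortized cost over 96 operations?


Formula: Amortized cost = Total cost / Operations
Total cost = (95 * 2) + (1 * 476)
Total cost = 190 + 476 = 666
Amortized = 666 / 96 = 6.9375

6.9375


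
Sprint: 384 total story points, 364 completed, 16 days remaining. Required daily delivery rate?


Formula: Required rate = Remaining points / Days left
Remaining = 384 - 364 = 20 points
Required rate = 20 / 16 = 1.25 points/day

1.25 points/day


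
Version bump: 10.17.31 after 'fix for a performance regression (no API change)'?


Current: 10.17.31
Change category: 'fix for a performance regression (no API change)' → patch bump
SemVer rule: patch bump → increment PATCH (MAJOR and MINOR unchanged)
New: 10.17.32

10.17.32


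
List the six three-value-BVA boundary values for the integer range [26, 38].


Range: [26, 38]
Boundaries: just below min, min, min+1, max-1, max, just above max
Values: [25, 26, 27, 37, 38, 39]

[25, 26, 27, 37, 38, 39]


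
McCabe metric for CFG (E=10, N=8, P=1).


Formula: V(G) = E - N + 2P
V(G) = 10 - 8 + 2*1
V(G) = 2 + 2
V(G) = 4

4


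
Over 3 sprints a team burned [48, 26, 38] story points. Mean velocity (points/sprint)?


Formula: Avg velocity = Total points / Number of sprints
Points: [48, 26, 38]
Sum = 48 + 26 + 38 = 112
Avg velocity = 112 / 3 = 37.33 points/sprint

37.33 points/sprint


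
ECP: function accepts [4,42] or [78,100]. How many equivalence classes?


Valid ranges: [4,42] and [78,100]
Class 1: x < 4 — invalid
Class 2: 4 ≤ x ≤ 42 — valid
Class 3: 42 < x < 78 — invalid (gap between ranges)
Class 4: 78 ≤ x ≤ 100 — valid
Class 5: x > 100 — invalid
Total equivalence classes: 5

5 equivalence classes


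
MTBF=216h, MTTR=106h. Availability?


Availability = MTBF / (MTBF + MTTR)
Availability = 216 / (216 + 106)
Availability = 216 / 322
Availability = 67.0807%

67.0807%


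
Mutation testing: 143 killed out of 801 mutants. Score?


Mutation score = killed / total * 100
Mutation score = 143 / 801 * 100
Mutation score = 17.85%

17.85%


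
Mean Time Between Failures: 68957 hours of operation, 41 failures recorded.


Formula: MTBF = Total operating time / Number of failures
MTBF = 68957 / 41
MTBF = 1681.88 hours

1681.88 hours


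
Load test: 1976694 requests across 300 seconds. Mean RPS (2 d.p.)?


Formula: throughput = requests / seconds
throughput = 1976694 / 300
throughput = 6588.98 requests/second

6588.98 requests/second


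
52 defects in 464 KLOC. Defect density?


Defect density = defects / KLOC
Defect density = 52 / 464
Defect density = 0.112 defects/KLOC

0.112 defects/KLOC


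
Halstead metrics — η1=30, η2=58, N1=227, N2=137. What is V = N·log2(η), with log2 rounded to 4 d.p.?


Formula: V = N * log2(η), where N = N1 + N2 and η = η1 + η2
η = 30 + 58 = 88
N = 227 + 137 = 364
log2(88) ≈ 6.4594
V = 364 * 6.4594 = 2351.22

2351.22


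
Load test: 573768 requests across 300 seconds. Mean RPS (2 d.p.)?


Formula: throughput = requests / seconds
throughput = 573768 / 300
throughput = 1912.56 requests/second

1912.56 requests/second


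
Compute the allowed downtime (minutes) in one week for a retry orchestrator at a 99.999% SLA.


Formula: allowed downtime = period * (100 - SLA) / 100
Period (week) = 10080 minutes
Unavailability fraction = (100 - 99.999) / 100
Allowed downtime = 10080 * (100 - 99.999) / 100
Allowed downtime = 0.1008 minutes

0.1008 minutes


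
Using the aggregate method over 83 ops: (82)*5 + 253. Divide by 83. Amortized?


Formula: Amortized cost = Total cost / Operations
Total cost = (82 * 5) + (1 * 253)
Total cost = 410 + 253 = 663
Amortized = 663 / 83 = 7.988

7.988


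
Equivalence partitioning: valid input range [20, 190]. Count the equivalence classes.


Valid range: [20, 190]
Class 1: x < 20 — invalid
Class 2: 20 ≤ x ≤ 190 — valid
Class 3: x > 190 — invalid
Total equivalence classes: 3

3 equivalence classes


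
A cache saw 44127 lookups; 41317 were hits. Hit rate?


Formula: hit rate = hits / (hits + misses) * 100
hit rate = 41317 / (41317 + 2810) * 100
hit rate = 41317 / 44127 * 100
hit rate = 93.63%

93.63%


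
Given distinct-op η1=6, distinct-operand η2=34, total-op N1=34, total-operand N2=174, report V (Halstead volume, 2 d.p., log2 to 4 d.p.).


Formula: V = N * log2(η), where N = N1 + N2 and η = η1 + η2
η = 6 + 34 = 40
N = 34 + 174 = 208
log2(40) ≈ 5.3219
V = 208 * 5.3219 = 1106.96

1106.96


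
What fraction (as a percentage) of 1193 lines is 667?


Coverage = covered / total * 100
Coverage = 667 / 1193 * 100
Coverage = 55.91%

55.91%


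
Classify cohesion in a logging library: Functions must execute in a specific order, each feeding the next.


Reasoning: Output of one is input to next
Type: Sequential cohesion

Sequential cohesion


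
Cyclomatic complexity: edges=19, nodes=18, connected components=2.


Formula: V(G) = E - N + 2P
V(G) = 19 - 18 + 2*2
V(G) = 1 + 4
V(G) = 5

5


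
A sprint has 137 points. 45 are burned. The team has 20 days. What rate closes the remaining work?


Formula: Required rate = Remaining points / Days left
Remaining = 137 - 45 = 92 points
Required rate = 92 / 20 = 4.6 points/day

4.6 points/day


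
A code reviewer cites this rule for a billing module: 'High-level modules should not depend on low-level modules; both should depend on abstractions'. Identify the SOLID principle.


This describes the Dependency Inversion Principle (DIP)

Dependency Inversion Principle (DIP)


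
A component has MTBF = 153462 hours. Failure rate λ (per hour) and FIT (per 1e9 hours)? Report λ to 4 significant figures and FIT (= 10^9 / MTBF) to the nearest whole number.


Formula: λ = 1 / MTBF; FIT = λ × 1e9 = 1e9 / MTBF
λ = 1 / 153462 ≈ 6.516e-06 failures/hour
FIT = 1e9 / 153462 ≈ 6516 failures per 1e9 hours (nearest whole number)

λ = 6.516e-06 /h, FIT = 6516


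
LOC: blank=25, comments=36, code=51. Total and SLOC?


Total LOC = blank + comment + code
Total LOC = 25 + 36 + 51 = 112
SLOC (source only) = code = 51

Total LOC: 112, SLOC: 51


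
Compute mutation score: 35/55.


Mutation score = killed / total * 100
Mutation score = 35 / 55 * 100
Mutation score = 63.64%

63.64%


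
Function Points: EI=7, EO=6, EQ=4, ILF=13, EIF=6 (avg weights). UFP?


UFP = EI*4 + EO*5 + EQ*4 + ILF*10 + EIF*7
UFP = 7*4 + 6*5 + 4*4 + 13*10 + 6*7
UFP = 28 + 30 + 16 + 130 + 42
UFP = 246

246


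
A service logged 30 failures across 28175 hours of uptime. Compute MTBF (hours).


Formula: MTBF = Total operating time / Number of failures
MTBF = 28175 / 30
MTBF = 939.17 hours

939.17 hours


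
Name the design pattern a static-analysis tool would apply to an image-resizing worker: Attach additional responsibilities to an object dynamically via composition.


This matches the Decorator pattern

Decorator


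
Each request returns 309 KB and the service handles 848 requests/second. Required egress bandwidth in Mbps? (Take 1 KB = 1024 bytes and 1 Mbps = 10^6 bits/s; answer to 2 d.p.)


Formula: Mbps = payload_bytes * RPS * 8 / 1e6
Payload per request = 309 KB = 309 * 1024 = 316416 bytes
Total bytes/sec = 316416 * 848 = 268320768
Total bits/sec = 268320768 * 8 = 2146566144
Mbps = 2146566144 / 1e6 = 2146.57

2146.57 Mbps


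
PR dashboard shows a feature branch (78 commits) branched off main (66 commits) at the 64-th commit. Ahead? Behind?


Common ancestor: commit #64
feature commits after divergence: 78 - 64 = 14
main commits after divergence: 66 - 64 = 2
feature is 14 commits ahead of main
main is 2 commits ahead of feature

feature ahead: 14, main ahead: 2


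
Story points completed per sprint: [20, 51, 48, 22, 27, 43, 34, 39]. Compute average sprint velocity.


Formula: Avg velocity = Total points / Number of sprints
Points: [20, 51, 48, 22, 27, 43, 34, 39]
Sum = 20 + 51 + 48 + 22 + 27 + 43 + 34 + 39 = 284
Avg velocity = 284 / 8 = 35.5 points/sprint

35.5 points/sprint


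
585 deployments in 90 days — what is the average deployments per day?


Formula: deployments per day = releases / days
= 585 / 90
= 6.5 deploys/day
(equivalently, 45.5 deploys/week)

6.5 deploys/day


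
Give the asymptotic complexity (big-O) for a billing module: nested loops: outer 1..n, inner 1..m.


Reasoning: product of independent bounds
Complexity: O(n*m)

O(n*m)


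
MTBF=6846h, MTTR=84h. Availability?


Availability = MTBF / (MTBF + MTTR)
Availability = 6846 / (6846 + 84)
Availability = 6846 / 6930
Availability = 98.7879%

98.7879%


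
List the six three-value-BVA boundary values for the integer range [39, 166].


Range: [39, 166]
Boundaries: just below min, min, min+1, max-1, max, just above max
Values: [38, 39, 40, 165, 166, 167]

[38, 39, 40, 165, 166, 167]


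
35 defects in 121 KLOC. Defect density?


Defect density = defects / KLOC
Defect density = 35 / 121
Defect density = 0.289 defects/KLOC

0.289 defects/KLOC


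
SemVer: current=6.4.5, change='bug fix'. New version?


Current: 6.4.5
Change category: 'bug fix' → patch bump
SemVer rule: patch bump → increment PATCH (MAJOR and MINOR unchanged)
New: 6.4.6

6.4.6


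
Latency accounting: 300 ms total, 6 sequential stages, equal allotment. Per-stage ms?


Formula: per_stage = total_budget / stages
per_stage = 300 / 6
per_stage = 50.0 ms

50.0 ms


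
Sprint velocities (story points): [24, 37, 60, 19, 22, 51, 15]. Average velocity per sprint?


Formula: Avg velocity = Total points / Number of sprints
Points: [24, 37, 60, 19, 22, 51, 15]
Sum = 24 + 37 + 60 + 19 + 22 + 51 + 15 = 228
Avg velocity = 228 / 7 = 32.57 points/sprint

32.57 points/sprint


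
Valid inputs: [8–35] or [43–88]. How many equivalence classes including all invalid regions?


Valid ranges: [8,35] and [43,88]
Class 1: x < 8 — invalid
Class 2: 8 ≤ x ≤ 35 — valid
Class 3: 35 < x < 43 — invalid (gap between ranges)
Class 4: 43 ≤ x ≤ 88 — valid
Class 5: x > 88 — invalid
Total equivalence classes: 5

5 equivalence classes


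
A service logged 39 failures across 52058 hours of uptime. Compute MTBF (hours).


Formula: MTBF = Total operating time / Number of failures
MTBF = 52058 / 39
MTBF = 1334.82 hours

1334.82 hours


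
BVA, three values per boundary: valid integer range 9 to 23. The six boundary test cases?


Range: [9, 23]
Boundaries: just below min, min, min+1, max-1, max, just above max
Values: [8, 9, 10, 22, 23, 24]

[8, 9, 10, 22, 23, 24]


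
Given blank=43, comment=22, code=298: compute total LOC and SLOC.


Total LOC = blank + comment + code
Total LOC = 43 + 22 + 298 = 363
SLOC (source only) = code = 298

Total LOC: 363, SLOC: 298


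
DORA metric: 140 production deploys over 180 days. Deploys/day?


Formula: deployments per day = releases / days
= 140 / 180
= 0.778 deploys/day
(equivalently, 5.44 deploys/week)

0.778 deploys/day


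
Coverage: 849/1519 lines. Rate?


Coverage = covered / total * 100
Coverage = 849 / 1519 * 100
Coverage = 55.89%

55.89%


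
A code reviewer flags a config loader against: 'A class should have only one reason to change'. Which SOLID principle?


This describes the Single Responsibility Principle (SRP)

Single Responsibility Principle (SRP)


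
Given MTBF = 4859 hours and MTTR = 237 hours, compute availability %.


Availability = MTBF / (MTBF + MTTR)
Availability = 4859 / (4859 + 237)
Availability = 4859 / 5096
Availability = 95.3493%

95.3493%


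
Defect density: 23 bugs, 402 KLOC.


Defect density = defects / KLOC
Defect density = 23 / 402
Defect density = 0.057 defects/KLOC

0.057 defects/KLOC


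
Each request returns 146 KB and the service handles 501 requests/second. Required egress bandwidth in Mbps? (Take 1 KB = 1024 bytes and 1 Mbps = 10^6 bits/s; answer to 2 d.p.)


Formula: Mbps = payload_bytes * RPS * 8 / 1e6
Payload per request = 146 KB = 146 * 1024 = 149504 bytes
Total bytes/sec = 149504 * 501 = 74901504
Total bits/sec = 74901504 * 8 = 599212032
Mbps = 599212032 / 1e6 = 599.21

599.21 Mbps


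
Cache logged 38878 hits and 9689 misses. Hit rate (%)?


Formula: hit rate = hits / (hits + misses) * 100
hit rate = 38878 / (38878 + 9689) * 100
hit rate = 38878 / 48567 * 100
hit rate = 80.05%

80.05%


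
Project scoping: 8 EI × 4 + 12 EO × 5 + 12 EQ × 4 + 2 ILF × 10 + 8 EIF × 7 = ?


UFP = EI*4 + EO*5 + EQ*4 + ILF*10 + EIF*7
UFP = 8*4 + 12*5 + 12*4 + 2*10 + 8*7
UFP = 32 + 60 + 48 + 20 + 56
UFP = 216

216


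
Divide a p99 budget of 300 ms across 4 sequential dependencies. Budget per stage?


Formula: per_stage = total_budget / stages
per_stage = 300 / 4
per_stage = 75.0 ms

75.0 ms


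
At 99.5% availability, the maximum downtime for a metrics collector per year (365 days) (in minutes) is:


Formula: allowed downtime = period * (100 - SLA) / 100
Period (year (365 days)) = 525600 minutes
Unavailability fraction = (100 - 99.5) / 100
Allowed downtime = 525600 * (100 - 99.5) / 100
Allowed downtime = 2628.0 minutes

2628.0 minutes


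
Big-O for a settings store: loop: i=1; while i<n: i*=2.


Reasoning: i doubles each step so iterations are log2(n)
Complexity: O(log n)

O(log n)


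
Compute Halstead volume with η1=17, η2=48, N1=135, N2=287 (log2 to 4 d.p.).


Formula: V = N * log2(η), where N = N1 + N2 and η = η1 + η2
η = 17 + 48 = 65
N = 135 + 287 = 422
log2(65) ≈ 6.0224
V = 422 * 6.0224 = 2541.45

2541.45


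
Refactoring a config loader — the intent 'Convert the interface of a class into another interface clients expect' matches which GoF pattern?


This matches the Adapter pattern

Adapter


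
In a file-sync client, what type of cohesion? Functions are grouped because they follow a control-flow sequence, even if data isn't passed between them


Reasoning: Grouped by order of execution within a routine, not by data flow
Type: Procedural cohesion

Procedural cohesion
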